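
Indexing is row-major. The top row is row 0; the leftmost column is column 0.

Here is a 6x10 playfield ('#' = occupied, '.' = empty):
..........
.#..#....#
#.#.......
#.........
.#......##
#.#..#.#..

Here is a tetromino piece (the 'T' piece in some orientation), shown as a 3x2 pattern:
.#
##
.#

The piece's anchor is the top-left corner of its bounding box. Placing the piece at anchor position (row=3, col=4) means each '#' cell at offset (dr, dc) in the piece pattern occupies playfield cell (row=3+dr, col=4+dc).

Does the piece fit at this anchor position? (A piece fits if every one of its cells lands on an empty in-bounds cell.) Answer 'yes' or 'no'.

Check each piece cell at anchor (3, 4):
  offset (0,1) -> (3,5): empty -> OK
  offset (1,0) -> (4,4): empty -> OK
  offset (1,1) -> (4,5): empty -> OK
  offset (2,1) -> (5,5): occupied ('#') -> FAIL
All cells valid: no

Answer: no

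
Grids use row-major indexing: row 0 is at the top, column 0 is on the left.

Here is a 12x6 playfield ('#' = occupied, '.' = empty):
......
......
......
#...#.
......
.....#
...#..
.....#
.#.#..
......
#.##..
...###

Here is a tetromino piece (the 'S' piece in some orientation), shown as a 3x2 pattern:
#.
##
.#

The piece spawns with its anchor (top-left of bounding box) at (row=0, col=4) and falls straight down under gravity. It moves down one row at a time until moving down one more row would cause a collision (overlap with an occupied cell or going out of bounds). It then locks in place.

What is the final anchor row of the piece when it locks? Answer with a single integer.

Spawn at (row=0, col=4). Try each row:
  row 0: fits
  row 1: fits
  row 2: blocked -> lock at row 1

Answer: 1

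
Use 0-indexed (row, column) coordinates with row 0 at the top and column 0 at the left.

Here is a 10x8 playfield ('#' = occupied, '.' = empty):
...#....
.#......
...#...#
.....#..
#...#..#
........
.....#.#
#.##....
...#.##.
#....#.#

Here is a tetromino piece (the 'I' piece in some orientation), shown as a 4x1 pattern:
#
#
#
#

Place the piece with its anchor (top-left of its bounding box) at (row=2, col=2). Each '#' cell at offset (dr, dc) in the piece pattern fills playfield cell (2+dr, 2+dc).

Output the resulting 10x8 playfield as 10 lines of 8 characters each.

Fill (2+0,2+0) = (2,2)
Fill (2+1,2+0) = (3,2)
Fill (2+2,2+0) = (4,2)
Fill (2+3,2+0) = (5,2)

Answer: ...#....
.#......
..##...#
..#..#..
#.#.#..#
..#.....
.....#.#
#.##....
...#.##.
#....#.#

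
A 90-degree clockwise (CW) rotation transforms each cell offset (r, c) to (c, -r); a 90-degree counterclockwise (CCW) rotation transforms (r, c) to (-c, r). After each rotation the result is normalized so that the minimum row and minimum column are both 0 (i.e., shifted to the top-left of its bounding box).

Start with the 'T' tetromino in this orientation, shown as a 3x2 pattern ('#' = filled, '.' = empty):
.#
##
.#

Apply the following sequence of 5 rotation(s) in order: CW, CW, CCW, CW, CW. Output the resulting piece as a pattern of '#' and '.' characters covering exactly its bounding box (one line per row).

Start:
.#
##
.#
After rotation 1 (CW):
.#.
###
After rotation 2 (CW):
#.
##
#.
After rotation 3 (CCW):
.#.
###
After rotation 4 (CW):
#.
##
#.
After rotation 5 (CW):
###
.#.

Answer: ###
.#.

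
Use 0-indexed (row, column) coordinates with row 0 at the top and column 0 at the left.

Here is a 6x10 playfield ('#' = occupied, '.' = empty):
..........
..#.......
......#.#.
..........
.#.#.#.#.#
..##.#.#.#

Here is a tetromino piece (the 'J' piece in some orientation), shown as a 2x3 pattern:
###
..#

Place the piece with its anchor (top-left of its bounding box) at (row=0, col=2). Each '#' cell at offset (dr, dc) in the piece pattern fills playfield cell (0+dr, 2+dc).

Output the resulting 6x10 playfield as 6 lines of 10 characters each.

Answer: ..###.....
..#.#.....
......#.#.
..........
.#.#.#.#.#
..##.#.#.#

Derivation:
Fill (0+0,2+0) = (0,2)
Fill (0+0,2+1) = (0,3)
Fill (0+0,2+2) = (0,4)
Fill (0+1,2+2) = (1,4)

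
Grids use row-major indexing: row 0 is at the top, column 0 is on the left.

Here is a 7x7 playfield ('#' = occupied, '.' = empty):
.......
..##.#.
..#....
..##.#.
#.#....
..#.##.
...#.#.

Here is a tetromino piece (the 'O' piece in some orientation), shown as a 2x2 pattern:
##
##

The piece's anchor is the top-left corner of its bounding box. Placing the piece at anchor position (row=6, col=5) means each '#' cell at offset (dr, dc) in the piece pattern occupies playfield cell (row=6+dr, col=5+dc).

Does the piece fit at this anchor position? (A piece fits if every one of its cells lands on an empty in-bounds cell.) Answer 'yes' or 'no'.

Answer: no

Derivation:
Check each piece cell at anchor (6, 5):
  offset (0,0) -> (6,5): occupied ('#') -> FAIL
  offset (0,1) -> (6,6): empty -> OK
  offset (1,0) -> (7,5): out of bounds -> FAIL
  offset (1,1) -> (7,6): out of bounds -> FAIL
All cells valid: no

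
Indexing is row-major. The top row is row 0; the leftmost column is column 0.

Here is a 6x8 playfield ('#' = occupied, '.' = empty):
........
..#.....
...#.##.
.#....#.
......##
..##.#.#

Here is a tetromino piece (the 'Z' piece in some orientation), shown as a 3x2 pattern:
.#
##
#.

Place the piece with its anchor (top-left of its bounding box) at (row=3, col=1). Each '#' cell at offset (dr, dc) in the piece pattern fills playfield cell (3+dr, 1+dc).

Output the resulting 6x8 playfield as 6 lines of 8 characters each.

Fill (3+0,1+1) = (3,2)
Fill (3+1,1+0) = (4,1)
Fill (3+1,1+1) = (4,2)
Fill (3+2,1+0) = (5,1)

Answer: ........
..#.....
...#.##.
.##...#.
.##...##
.###.#.#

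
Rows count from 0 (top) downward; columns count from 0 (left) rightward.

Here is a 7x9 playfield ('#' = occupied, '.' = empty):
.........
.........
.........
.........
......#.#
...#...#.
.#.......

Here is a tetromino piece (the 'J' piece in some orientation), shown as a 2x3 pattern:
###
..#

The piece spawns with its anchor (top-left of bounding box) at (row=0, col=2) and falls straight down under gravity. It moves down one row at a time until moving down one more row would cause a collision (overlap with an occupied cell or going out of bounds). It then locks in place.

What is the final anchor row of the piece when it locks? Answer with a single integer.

Answer: 4

Derivation:
Spawn at (row=0, col=2). Try each row:
  row 0: fits
  row 1: fits
  row 2: fits
  row 3: fits
  row 4: fits
  row 5: blocked -> lock at row 4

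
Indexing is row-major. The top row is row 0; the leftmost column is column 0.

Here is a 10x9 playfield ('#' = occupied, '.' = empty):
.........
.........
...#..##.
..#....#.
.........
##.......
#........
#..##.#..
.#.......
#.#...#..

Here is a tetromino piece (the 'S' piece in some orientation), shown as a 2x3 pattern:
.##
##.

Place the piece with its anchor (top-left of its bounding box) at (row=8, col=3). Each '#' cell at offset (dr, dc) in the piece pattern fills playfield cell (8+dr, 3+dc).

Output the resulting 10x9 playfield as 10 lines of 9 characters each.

Fill (8+0,3+1) = (8,4)
Fill (8+0,3+2) = (8,5)
Fill (8+1,3+0) = (9,3)
Fill (8+1,3+1) = (9,4)

Answer: .........
.........
...#..##.
..#....#.
.........
##.......
#........
#..##.#..
.#..##...
#.###.#..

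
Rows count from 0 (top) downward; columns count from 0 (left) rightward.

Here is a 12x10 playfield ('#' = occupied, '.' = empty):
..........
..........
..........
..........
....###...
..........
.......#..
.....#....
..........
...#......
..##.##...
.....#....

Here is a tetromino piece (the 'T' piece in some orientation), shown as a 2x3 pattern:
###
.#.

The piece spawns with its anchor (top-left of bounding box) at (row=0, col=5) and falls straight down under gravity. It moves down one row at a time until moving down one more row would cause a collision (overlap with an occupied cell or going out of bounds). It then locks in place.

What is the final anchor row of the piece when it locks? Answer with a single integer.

Spawn at (row=0, col=5). Try each row:
  row 0: fits
  row 1: fits
  row 2: fits
  row 3: blocked -> lock at row 2

Answer: 2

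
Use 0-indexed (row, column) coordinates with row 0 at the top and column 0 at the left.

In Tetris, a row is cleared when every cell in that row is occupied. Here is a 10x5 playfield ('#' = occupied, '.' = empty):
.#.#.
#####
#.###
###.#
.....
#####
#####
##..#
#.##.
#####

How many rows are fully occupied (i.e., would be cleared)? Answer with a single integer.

Answer: 4

Derivation:
Check each row:
  row 0: 3 empty cells -> not full
  row 1: 0 empty cells -> FULL (clear)
  row 2: 1 empty cell -> not full
  row 3: 1 empty cell -> not full
  row 4: 5 empty cells -> not full
  row 5: 0 empty cells -> FULL (clear)
  row 6: 0 empty cells -> FULL (clear)
  row 7: 2 empty cells -> not full
  row 8: 2 empty cells -> not full
  row 9: 0 empty cells -> FULL (clear)
Total rows cleared: 4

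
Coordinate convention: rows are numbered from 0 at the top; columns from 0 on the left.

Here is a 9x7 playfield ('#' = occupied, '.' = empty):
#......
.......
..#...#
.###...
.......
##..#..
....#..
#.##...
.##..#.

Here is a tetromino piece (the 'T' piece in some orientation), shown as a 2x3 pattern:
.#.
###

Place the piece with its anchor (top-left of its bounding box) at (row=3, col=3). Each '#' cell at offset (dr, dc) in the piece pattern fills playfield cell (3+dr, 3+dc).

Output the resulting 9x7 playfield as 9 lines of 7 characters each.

Answer: #......
.......
..#...#
.####..
...###.
##..#..
....#..
#.##...
.##..#.

Derivation:
Fill (3+0,3+1) = (3,4)
Fill (3+1,3+0) = (4,3)
Fill (3+1,3+1) = (4,4)
Fill (3+1,3+2) = (4,5)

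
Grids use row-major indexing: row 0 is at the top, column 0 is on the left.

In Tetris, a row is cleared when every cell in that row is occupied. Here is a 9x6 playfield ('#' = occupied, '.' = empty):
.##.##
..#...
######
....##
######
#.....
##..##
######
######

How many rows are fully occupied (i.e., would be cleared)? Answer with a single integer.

Answer: 4

Derivation:
Check each row:
  row 0: 2 empty cells -> not full
  row 1: 5 empty cells -> not full
  row 2: 0 empty cells -> FULL (clear)
  row 3: 4 empty cells -> not full
  row 4: 0 empty cells -> FULL (clear)
  row 5: 5 empty cells -> not full
  row 6: 2 empty cells -> not full
  row 7: 0 empty cells -> FULL (clear)
  row 8: 0 empty cells -> FULL (clear)
Total rows cleared: 4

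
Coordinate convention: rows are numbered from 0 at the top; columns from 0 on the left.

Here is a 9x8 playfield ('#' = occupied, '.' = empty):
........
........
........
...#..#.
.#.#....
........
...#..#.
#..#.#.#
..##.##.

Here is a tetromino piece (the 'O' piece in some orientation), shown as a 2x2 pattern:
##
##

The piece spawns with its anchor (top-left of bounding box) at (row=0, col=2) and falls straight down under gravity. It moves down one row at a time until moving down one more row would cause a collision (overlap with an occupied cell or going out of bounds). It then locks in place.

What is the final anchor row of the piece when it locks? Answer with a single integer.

Spawn at (row=0, col=2). Try each row:
  row 0: fits
  row 1: fits
  row 2: blocked -> lock at row 1

Answer: 1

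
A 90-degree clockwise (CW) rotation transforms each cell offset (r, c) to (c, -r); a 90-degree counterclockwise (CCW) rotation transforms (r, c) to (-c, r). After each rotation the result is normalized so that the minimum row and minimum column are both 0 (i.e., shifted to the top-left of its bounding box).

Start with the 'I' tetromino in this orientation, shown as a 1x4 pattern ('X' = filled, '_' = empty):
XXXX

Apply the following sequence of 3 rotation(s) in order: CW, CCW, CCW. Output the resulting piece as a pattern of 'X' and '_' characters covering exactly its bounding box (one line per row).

Start:
XXXX
After rotation 1 (CW):
X
X
X
X
After rotation 2 (CCW):
XXXX
After rotation 3 (CCW):
X
X
X
X

Answer: X
X
X
X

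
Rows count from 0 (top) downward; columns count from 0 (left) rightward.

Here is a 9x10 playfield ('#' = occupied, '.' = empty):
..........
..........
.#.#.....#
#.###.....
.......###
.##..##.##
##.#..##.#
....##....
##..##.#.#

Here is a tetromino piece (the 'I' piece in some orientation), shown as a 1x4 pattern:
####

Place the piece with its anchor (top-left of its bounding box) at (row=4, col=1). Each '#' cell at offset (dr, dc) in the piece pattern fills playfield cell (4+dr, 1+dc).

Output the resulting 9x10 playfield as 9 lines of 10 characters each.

Answer: ..........
..........
.#.#.....#
#.###.....
.####..###
.##..##.##
##.#..##.#
....##....
##..##.#.#

Derivation:
Fill (4+0,1+0) = (4,1)
Fill (4+0,1+1) = (4,2)
Fill (4+0,1+2) = (4,3)
Fill (4+0,1+3) = (4,4)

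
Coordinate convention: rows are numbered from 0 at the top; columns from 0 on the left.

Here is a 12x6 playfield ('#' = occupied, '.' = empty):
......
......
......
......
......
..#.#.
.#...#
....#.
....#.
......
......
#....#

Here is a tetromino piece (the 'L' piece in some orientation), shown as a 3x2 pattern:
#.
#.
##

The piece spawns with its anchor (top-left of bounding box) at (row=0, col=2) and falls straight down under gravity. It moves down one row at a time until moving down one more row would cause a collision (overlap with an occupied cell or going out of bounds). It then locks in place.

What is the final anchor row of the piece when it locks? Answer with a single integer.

Spawn at (row=0, col=2). Try each row:
  row 0: fits
  row 1: fits
  row 2: fits
  row 3: blocked -> lock at row 2

Answer: 2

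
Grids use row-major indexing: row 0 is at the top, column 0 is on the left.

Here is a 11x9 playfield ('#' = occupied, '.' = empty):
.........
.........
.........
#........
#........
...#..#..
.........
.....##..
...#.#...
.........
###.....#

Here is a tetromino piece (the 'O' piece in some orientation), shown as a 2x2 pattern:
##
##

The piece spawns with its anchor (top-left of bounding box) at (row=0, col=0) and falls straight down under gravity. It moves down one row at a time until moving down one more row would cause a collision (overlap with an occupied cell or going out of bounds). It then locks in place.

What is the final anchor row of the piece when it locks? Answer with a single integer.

Answer: 1

Derivation:
Spawn at (row=0, col=0). Try each row:
  row 0: fits
  row 1: fits
  row 2: blocked -> lock at row 1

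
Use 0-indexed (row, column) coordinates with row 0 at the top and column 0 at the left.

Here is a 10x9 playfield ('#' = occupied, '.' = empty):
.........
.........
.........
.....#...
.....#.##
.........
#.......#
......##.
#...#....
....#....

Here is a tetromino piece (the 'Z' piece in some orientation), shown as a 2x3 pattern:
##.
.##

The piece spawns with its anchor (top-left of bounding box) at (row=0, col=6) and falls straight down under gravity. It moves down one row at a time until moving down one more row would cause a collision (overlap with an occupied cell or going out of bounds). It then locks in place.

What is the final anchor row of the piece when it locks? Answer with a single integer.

Spawn at (row=0, col=6). Try each row:
  row 0: fits
  row 1: fits
  row 2: fits
  row 3: blocked -> lock at row 2

Answer: 2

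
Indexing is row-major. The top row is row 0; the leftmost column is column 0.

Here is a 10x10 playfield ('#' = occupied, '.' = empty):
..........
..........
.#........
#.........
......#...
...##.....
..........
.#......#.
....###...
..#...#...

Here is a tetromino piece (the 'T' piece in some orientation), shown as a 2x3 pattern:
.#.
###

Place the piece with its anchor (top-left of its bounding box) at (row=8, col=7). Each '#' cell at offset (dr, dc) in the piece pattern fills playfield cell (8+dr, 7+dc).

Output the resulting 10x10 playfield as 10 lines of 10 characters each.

Fill (8+0,7+1) = (8,8)
Fill (8+1,7+0) = (9,7)
Fill (8+1,7+1) = (9,8)
Fill (8+1,7+2) = (9,9)

Answer: ..........
..........
.#........
#.........
......#...
...##.....
..........
.#......#.
....###.#.
..#...####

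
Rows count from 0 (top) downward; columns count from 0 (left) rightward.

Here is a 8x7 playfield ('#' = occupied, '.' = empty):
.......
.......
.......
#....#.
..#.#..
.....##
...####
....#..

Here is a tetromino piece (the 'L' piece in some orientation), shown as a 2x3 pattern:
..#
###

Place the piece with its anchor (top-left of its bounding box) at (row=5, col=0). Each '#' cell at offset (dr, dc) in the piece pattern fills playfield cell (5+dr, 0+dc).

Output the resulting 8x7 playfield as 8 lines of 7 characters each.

Answer: .......
.......
.......
#....#.
..#.#..
..#..##
#######
....#..

Derivation:
Fill (5+0,0+2) = (5,2)
Fill (5+1,0+0) = (6,0)
Fill (5+1,0+1) = (6,1)
Fill (5+1,0+2) = (6,2)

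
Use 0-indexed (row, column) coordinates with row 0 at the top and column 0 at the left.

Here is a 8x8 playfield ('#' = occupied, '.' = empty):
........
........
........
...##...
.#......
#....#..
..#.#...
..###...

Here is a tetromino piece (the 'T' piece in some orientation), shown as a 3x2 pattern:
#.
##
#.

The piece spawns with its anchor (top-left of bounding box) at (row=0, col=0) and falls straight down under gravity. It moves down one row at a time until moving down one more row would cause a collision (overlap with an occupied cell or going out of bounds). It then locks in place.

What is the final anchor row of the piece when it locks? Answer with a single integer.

Answer: 2

Derivation:
Spawn at (row=0, col=0). Try each row:
  row 0: fits
  row 1: fits
  row 2: fits
  row 3: blocked -> lock at row 2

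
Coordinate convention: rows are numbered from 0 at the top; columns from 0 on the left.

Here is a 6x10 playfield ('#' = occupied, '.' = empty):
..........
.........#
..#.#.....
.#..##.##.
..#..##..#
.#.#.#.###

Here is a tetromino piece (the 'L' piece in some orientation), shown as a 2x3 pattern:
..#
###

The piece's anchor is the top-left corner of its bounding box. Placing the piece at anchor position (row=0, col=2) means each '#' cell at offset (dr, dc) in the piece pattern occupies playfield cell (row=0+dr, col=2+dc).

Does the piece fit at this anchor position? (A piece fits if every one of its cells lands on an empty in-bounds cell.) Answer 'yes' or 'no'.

Check each piece cell at anchor (0, 2):
  offset (0,2) -> (0,4): empty -> OK
  offset (1,0) -> (1,2): empty -> OK
  offset (1,1) -> (1,3): empty -> OK
  offset (1,2) -> (1,4): empty -> OK
All cells valid: yes

Answer: yes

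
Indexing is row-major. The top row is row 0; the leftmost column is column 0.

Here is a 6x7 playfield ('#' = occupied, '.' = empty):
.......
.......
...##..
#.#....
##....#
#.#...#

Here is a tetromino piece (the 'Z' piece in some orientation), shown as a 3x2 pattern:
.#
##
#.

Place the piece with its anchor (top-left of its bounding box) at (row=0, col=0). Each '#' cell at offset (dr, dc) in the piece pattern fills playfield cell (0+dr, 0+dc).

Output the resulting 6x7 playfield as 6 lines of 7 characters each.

Answer: .#.....
##.....
#..##..
#.#....
##....#
#.#...#

Derivation:
Fill (0+0,0+1) = (0,1)
Fill (0+1,0+0) = (1,0)
Fill (0+1,0+1) = (1,1)
Fill (0+2,0+0) = (2,0)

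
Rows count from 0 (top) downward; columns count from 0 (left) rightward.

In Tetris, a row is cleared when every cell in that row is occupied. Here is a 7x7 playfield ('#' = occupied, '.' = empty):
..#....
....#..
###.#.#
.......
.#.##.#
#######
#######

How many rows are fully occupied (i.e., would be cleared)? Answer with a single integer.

Check each row:
  row 0: 6 empty cells -> not full
  row 1: 6 empty cells -> not full
  row 2: 2 empty cells -> not full
  row 3: 7 empty cells -> not full
  row 4: 3 empty cells -> not full
  row 5: 0 empty cells -> FULL (clear)
  row 6: 0 empty cells -> FULL (clear)
Total rows cleared: 2

Answer: 2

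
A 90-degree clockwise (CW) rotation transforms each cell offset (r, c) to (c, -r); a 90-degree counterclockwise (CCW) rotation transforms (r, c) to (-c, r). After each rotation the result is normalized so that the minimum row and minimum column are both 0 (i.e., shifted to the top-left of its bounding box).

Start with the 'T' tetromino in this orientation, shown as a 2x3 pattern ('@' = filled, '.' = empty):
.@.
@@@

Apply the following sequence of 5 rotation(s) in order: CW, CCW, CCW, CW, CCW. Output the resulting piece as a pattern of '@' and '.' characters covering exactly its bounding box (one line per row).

Answer: .@
@@
.@

Derivation:
Start:
.@.
@@@
After rotation 1 (CW):
@.
@@
@.
After rotation 2 (CCW):
.@.
@@@
After rotation 3 (CCW):
.@
@@
.@
After rotation 4 (CW):
.@.
@@@
After rotation 5 (CCW):
.@
@@
.@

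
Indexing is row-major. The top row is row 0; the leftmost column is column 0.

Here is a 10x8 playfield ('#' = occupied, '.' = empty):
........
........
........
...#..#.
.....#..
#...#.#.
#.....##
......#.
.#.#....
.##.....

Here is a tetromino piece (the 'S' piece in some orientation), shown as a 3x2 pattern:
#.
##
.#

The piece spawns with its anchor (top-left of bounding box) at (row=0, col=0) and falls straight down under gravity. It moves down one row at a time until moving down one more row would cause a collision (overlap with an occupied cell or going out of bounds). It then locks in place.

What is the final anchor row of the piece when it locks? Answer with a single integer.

Spawn at (row=0, col=0). Try each row:
  row 0: fits
  row 1: fits
  row 2: fits
  row 3: fits
  row 4: blocked -> lock at row 3

Answer: 3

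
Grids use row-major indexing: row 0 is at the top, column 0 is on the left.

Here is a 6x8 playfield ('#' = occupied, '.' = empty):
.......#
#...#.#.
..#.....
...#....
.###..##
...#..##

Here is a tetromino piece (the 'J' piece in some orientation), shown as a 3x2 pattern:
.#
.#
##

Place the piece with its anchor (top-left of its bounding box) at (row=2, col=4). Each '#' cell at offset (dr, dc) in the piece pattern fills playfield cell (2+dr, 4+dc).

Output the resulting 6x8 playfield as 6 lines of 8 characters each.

Answer: .......#
#...#.#.
..#..#..
...#.#..
.#######
...#..##

Derivation:
Fill (2+0,4+1) = (2,5)
Fill (2+1,4+1) = (3,5)
Fill (2+2,4+0) = (4,4)
Fill (2+2,4+1) = (4,5)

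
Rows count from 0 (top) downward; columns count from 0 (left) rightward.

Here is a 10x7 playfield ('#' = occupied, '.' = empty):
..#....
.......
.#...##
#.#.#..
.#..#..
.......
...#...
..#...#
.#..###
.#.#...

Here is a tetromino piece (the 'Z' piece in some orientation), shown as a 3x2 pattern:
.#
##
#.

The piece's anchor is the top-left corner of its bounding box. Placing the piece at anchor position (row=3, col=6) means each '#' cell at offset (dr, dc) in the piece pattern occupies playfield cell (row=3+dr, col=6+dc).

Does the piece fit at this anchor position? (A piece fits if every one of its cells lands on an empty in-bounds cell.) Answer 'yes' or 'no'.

Check each piece cell at anchor (3, 6):
  offset (0,1) -> (3,7): out of bounds -> FAIL
  offset (1,0) -> (4,6): empty -> OK
  offset (1,1) -> (4,7): out of bounds -> FAIL
  offset (2,0) -> (5,6): empty -> OK
All cells valid: no

Answer: no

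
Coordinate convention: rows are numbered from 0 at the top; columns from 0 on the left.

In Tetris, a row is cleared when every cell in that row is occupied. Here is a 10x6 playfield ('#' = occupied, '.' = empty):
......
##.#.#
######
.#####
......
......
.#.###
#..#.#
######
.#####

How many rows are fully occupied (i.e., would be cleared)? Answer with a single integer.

Answer: 2

Derivation:
Check each row:
  row 0: 6 empty cells -> not full
  row 1: 2 empty cells -> not full
  row 2: 0 empty cells -> FULL (clear)
  row 3: 1 empty cell -> not full
  row 4: 6 empty cells -> not full
  row 5: 6 empty cells -> not full
  row 6: 2 empty cells -> not full
  row 7: 3 empty cells -> not full
  row 8: 0 empty cells -> FULL (clear)
  row 9: 1 empty cell -> not full
Total rows cleared: 2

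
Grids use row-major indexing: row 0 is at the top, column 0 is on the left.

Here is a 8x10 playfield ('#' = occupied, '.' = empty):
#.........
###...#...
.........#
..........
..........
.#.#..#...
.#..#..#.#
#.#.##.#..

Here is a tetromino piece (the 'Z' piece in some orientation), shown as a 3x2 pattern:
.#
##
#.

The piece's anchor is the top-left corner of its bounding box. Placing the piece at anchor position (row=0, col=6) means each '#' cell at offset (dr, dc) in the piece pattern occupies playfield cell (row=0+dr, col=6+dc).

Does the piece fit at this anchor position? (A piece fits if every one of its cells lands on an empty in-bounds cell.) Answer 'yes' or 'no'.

Check each piece cell at anchor (0, 6):
  offset (0,1) -> (0,7): empty -> OK
  offset (1,0) -> (1,6): occupied ('#') -> FAIL
  offset (1,1) -> (1,7): empty -> OK
  offset (2,0) -> (2,6): empty -> OK
All cells valid: no

Answer: no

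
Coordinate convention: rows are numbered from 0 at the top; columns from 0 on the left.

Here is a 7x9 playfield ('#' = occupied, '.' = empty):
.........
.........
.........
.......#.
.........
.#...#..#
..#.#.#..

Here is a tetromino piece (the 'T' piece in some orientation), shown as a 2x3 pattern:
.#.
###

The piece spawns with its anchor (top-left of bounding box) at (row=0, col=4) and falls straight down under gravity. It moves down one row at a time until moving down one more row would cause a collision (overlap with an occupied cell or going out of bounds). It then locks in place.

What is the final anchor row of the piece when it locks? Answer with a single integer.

Answer: 3

Derivation:
Spawn at (row=0, col=4). Try each row:
  row 0: fits
  row 1: fits
  row 2: fits
  row 3: fits
  row 4: blocked -> lock at row 3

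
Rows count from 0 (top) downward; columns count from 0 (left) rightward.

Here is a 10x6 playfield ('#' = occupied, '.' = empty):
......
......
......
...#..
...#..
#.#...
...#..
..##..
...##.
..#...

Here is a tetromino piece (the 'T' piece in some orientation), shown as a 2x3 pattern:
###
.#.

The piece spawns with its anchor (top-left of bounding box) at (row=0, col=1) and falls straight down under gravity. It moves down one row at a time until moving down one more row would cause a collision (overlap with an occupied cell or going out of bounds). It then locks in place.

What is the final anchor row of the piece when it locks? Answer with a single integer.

Answer: 2

Derivation:
Spawn at (row=0, col=1). Try each row:
  row 0: fits
  row 1: fits
  row 2: fits
  row 3: blocked -> lock at row 2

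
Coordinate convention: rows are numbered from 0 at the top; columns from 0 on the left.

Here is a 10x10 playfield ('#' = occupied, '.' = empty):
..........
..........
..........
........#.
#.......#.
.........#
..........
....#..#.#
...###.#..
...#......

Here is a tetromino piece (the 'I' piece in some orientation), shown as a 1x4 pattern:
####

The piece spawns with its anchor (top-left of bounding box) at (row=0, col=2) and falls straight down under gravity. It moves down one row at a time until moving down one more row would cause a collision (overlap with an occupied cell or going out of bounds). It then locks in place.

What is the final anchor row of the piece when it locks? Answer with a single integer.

Spawn at (row=0, col=2). Try each row:
  row 0: fits
  row 1: fits
  row 2: fits
  row 3: fits
  row 4: fits
  row 5: fits
  row 6: fits
  row 7: blocked -> lock at row 6

Answer: 6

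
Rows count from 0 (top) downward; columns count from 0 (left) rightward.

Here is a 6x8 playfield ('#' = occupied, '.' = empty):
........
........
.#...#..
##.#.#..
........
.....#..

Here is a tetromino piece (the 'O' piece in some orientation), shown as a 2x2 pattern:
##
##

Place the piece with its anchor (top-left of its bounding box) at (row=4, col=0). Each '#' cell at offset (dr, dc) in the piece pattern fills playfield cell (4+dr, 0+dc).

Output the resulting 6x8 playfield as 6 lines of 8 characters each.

Fill (4+0,0+0) = (4,0)
Fill (4+0,0+1) = (4,1)
Fill (4+1,0+0) = (5,0)
Fill (4+1,0+1) = (5,1)

Answer: ........
........
.#...#..
##.#.#..
##......
##...#..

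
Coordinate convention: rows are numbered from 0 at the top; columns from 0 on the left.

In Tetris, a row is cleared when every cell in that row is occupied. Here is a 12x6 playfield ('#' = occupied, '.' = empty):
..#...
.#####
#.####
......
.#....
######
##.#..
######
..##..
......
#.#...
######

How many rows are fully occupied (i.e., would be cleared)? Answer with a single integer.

Check each row:
  row 0: 5 empty cells -> not full
  row 1: 1 empty cell -> not full
  row 2: 1 empty cell -> not full
  row 3: 6 empty cells -> not full
  row 4: 5 empty cells -> not full
  row 5: 0 empty cells -> FULL (clear)
  row 6: 3 empty cells -> not full
  row 7: 0 empty cells -> FULL (clear)
  row 8: 4 empty cells -> not full
  row 9: 6 empty cells -> not full
  row 10: 4 empty cells -> not full
  row 11: 0 empty cells -> FULL (clear)
Total rows cleared: 3

Answer: 3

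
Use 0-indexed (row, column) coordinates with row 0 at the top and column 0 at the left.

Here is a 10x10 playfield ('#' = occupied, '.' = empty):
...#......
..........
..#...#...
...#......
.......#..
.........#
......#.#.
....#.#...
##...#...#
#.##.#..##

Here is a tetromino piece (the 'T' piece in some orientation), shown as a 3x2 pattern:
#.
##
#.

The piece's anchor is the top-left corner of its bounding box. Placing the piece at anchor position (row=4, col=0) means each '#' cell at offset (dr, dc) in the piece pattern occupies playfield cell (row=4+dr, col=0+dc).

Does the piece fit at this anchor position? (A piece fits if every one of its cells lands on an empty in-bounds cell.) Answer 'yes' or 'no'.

Check each piece cell at anchor (4, 0):
  offset (0,0) -> (4,0): empty -> OK
  offset (1,0) -> (5,0): empty -> OK
  offset (1,1) -> (5,1): empty -> OK
  offset (2,0) -> (6,0): empty -> OK
All cells valid: yes

Answer: yes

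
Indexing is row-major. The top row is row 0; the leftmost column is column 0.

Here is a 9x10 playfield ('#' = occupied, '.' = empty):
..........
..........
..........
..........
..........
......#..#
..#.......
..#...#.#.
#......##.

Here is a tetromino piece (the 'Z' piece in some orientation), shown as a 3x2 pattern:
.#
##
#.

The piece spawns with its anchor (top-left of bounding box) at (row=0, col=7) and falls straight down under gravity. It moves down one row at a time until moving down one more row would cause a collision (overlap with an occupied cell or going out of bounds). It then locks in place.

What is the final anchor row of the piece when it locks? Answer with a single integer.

Spawn at (row=0, col=7). Try each row:
  row 0: fits
  row 1: fits
  row 2: fits
  row 3: fits
  row 4: fits
  row 5: fits
  row 6: blocked -> lock at row 5

Answer: 5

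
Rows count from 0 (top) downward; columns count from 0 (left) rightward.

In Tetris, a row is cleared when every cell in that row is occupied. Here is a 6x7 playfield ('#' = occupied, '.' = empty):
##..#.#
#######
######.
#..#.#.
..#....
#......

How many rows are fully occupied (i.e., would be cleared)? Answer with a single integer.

Check each row:
  row 0: 3 empty cells -> not full
  row 1: 0 empty cells -> FULL (clear)
  row 2: 1 empty cell -> not full
  row 3: 4 empty cells -> not full
  row 4: 6 empty cells -> not full
  row 5: 6 empty cells -> not full
Total rows cleared: 1

Answer: 1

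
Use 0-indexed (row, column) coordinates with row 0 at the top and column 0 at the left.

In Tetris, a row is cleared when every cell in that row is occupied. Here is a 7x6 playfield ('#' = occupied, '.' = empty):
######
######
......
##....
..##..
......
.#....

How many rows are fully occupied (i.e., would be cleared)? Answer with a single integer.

Check each row:
  row 0: 0 empty cells -> FULL (clear)
  row 1: 0 empty cells -> FULL (clear)
  row 2: 6 empty cells -> not full
  row 3: 4 empty cells -> not full
  row 4: 4 empty cells -> not full
  row 5: 6 empty cells -> not full
  row 6: 5 empty cells -> not full
Total rows cleared: 2

Answer: 2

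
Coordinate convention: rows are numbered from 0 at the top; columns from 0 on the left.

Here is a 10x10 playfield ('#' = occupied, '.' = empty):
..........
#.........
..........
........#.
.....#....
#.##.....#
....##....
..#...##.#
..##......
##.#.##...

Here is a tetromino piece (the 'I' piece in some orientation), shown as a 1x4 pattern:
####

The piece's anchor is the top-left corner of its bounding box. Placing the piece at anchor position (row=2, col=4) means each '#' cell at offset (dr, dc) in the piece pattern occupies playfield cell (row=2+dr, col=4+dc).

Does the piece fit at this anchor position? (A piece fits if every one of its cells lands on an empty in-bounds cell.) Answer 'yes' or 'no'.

Answer: yes

Derivation:
Check each piece cell at anchor (2, 4):
  offset (0,0) -> (2,4): empty -> OK
  offset (0,1) -> (2,5): empty -> OK
  offset (0,2) -> (2,6): empty -> OK
  offset (0,3) -> (2,7): empty -> OK
All cells valid: yes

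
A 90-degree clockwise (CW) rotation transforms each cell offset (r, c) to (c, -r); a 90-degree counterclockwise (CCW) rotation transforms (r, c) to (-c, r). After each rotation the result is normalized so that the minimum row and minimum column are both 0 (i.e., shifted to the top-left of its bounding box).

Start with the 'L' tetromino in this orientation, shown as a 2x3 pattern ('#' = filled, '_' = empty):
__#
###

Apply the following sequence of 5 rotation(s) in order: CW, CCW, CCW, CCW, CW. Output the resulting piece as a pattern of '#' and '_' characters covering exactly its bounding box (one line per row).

Answer: ##
_#
_#

Derivation:
Start:
__#
###
After rotation 1 (CW):
#_
#_
##
After rotation 2 (CCW):
__#
###
After rotation 3 (CCW):
##
_#
_#
After rotation 4 (CCW):
###
#__
After rotation 5 (CW):
##
_#
_#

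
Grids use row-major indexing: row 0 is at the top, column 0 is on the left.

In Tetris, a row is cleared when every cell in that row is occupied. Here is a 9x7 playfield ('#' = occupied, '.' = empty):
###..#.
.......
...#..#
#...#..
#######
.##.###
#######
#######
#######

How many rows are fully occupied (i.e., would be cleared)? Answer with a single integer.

Answer: 4

Derivation:
Check each row:
  row 0: 3 empty cells -> not full
  row 1: 7 empty cells -> not full
  row 2: 5 empty cells -> not full
  row 3: 5 empty cells -> not full
  row 4: 0 empty cells -> FULL (clear)
  row 5: 2 empty cells -> not full
  row 6: 0 empty cells -> FULL (clear)
  row 7: 0 empty cells -> FULL (clear)
  row 8: 0 empty cells -> FULL (clear)
Total rows cleared: 4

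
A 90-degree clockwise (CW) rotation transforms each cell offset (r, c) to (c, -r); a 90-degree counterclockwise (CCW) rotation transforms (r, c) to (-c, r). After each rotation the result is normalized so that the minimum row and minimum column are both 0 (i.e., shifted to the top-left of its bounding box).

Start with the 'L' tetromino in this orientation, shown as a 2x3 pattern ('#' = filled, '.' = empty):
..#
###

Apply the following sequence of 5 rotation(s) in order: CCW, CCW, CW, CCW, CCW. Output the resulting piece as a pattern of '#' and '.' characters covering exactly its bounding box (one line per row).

Answer: #.
#.
##

Derivation:
Start:
..#
###
After rotation 1 (CCW):
##
.#
.#
After rotation 2 (CCW):
###
#..
After rotation 3 (CW):
##
.#
.#
After rotation 4 (CCW):
###
#..
After rotation 5 (CCW):
#.
#.
##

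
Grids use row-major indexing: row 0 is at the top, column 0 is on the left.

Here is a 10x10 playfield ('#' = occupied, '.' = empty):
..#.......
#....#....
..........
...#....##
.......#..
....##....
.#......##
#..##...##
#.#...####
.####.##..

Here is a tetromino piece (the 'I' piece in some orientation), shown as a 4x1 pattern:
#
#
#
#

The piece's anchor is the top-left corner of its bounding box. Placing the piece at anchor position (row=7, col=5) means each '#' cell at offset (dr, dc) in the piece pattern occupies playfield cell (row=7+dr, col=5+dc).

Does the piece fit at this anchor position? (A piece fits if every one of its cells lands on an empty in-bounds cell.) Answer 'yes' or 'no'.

Answer: no

Derivation:
Check each piece cell at anchor (7, 5):
  offset (0,0) -> (7,5): empty -> OK
  offset (1,0) -> (8,5): empty -> OK
  offset (2,0) -> (9,5): empty -> OK
  offset (3,0) -> (10,5): out of bounds -> FAIL
All cells valid: no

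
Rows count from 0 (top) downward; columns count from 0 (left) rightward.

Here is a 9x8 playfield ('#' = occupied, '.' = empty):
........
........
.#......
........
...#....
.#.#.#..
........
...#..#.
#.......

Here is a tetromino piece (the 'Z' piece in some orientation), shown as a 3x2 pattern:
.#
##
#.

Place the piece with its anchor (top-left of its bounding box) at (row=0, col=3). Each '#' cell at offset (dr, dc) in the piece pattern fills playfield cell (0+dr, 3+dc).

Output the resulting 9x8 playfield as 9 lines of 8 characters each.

Fill (0+0,3+1) = (0,4)
Fill (0+1,3+0) = (1,3)
Fill (0+1,3+1) = (1,4)
Fill (0+2,3+0) = (2,3)

Answer: ....#...
...##...
.#.#....
........
...#....
.#.#.#..
........
...#..#.
#.......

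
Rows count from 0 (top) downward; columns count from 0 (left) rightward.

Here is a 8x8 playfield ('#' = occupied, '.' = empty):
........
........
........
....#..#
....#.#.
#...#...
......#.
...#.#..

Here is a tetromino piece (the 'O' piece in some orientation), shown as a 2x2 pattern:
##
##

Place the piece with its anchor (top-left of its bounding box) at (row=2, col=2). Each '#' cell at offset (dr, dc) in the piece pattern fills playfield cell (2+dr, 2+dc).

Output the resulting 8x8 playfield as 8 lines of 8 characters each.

Fill (2+0,2+0) = (2,2)
Fill (2+0,2+1) = (2,3)
Fill (2+1,2+0) = (3,2)
Fill (2+1,2+1) = (3,3)

Answer: ........
........
..##....
..###..#
....#.#.
#...#...
......#.
...#.#..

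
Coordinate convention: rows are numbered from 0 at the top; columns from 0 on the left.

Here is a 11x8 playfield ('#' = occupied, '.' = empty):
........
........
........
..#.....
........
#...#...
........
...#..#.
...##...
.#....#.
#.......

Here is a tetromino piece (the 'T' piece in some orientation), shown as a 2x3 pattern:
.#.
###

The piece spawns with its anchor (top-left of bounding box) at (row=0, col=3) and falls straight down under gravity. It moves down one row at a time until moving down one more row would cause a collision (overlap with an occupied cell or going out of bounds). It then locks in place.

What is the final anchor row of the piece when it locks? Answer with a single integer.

Spawn at (row=0, col=3). Try each row:
  row 0: fits
  row 1: fits
  row 2: fits
  row 3: fits
  row 4: blocked -> lock at row 3

Answer: 3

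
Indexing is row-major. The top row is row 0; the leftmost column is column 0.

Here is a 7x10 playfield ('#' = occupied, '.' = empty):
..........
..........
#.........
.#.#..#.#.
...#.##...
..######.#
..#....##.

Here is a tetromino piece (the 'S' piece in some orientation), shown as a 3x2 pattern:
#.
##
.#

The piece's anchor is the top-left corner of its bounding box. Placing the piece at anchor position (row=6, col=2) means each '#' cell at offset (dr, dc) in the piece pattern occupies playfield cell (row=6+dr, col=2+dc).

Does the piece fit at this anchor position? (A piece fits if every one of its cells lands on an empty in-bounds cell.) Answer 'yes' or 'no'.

Answer: no

Derivation:
Check each piece cell at anchor (6, 2):
  offset (0,0) -> (6,2): occupied ('#') -> FAIL
  offset (1,0) -> (7,2): out of bounds -> FAIL
  offset (1,1) -> (7,3): out of bounds -> FAIL
  offset (2,1) -> (8,3): out of bounds -> FAIL
All cells valid: no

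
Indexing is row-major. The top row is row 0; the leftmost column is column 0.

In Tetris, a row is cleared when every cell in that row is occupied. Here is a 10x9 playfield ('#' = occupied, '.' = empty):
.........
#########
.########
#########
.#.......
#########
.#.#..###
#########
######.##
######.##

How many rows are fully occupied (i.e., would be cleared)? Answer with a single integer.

Answer: 4

Derivation:
Check each row:
  row 0: 9 empty cells -> not full
  row 1: 0 empty cells -> FULL (clear)
  row 2: 1 empty cell -> not full
  row 3: 0 empty cells -> FULL (clear)
  row 4: 8 empty cells -> not full
  row 5: 0 empty cells -> FULL (clear)
  row 6: 4 empty cells -> not full
  row 7: 0 empty cells -> FULL (clear)
  row 8: 1 empty cell -> not full
  row 9: 1 empty cell -> not full
Total rows cleared: 4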